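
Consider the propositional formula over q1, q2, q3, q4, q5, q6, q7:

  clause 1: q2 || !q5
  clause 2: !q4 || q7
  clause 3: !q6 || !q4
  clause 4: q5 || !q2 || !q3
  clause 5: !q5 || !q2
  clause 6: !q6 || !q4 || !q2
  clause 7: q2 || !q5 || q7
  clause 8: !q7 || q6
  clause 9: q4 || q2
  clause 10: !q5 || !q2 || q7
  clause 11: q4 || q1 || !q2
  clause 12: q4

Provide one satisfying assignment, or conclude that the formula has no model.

From the singleton clause (q4), q4 = true.
From the singleton clause (q7), q7 = true.
From the singleton clause (!q6), q6 = false.
But (q6) is also a unit clause — contradiction.

UNSATISFIABLE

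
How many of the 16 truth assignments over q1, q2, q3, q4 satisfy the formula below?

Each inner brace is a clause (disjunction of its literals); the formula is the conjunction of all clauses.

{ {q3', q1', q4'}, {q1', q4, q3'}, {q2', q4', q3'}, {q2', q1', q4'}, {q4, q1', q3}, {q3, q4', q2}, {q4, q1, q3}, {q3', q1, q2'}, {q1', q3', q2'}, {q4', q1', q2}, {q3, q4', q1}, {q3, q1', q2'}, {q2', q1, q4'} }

There are 2^4 = 16 truth assignments over (q1, q2, q3, q4).
Check each against the 13 clauses (columns in the order q1, q2, q3, q4):
  F F F F  ✗ fails (q4 + q1 + q3)
  F F F T  ✗ fails (q3 + q4' + q2)
  F F T F  ✓ satisfies all
  F F T T  ✓ satisfies all
  F T F F  ✗ fails (q4 + q1 + q3)
  F T F T  ✗ fails (q3 + q4' + q1)
  F T T F  ✗ fails (q3' + q1 + q2')
  F T T T  ✗ fails (q2' + q4' + q3')
  T F F F  ✗ fails (q4 + q1' + q3)
  T F F T  ✗ fails (q3 + q4' + q2)
  T F T F  ✗ fails (q1' + q4 + q3')
  T F T T  ✗ fails (q3' + q1' + q4')
  T T F F  ✗ fails (q4 + q1' + q3)
  T T F T  ✗ fails (q2' + q1' + q4')
  T T T F  ✗ fails (q1' + q4 + q3')
  T T T T  ✗ fails (q3' + q1' + q4')
2 of the 16 rows are models.

2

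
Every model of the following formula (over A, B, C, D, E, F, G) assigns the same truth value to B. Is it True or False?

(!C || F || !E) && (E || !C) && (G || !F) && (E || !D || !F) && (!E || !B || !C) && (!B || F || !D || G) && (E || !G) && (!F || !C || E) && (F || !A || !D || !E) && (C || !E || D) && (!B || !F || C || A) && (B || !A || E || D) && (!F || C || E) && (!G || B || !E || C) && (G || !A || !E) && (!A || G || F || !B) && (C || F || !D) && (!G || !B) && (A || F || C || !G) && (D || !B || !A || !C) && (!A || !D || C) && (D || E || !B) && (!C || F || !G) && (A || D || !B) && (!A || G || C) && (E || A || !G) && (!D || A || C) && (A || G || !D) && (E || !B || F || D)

False

Suppose B = true.
(!G) alone gives G = false.
(!F) alone gives F = false.
(!D) alone gives D = false.
(!A) alone gives A = false.
But (A) is also a unit clause — contradiction.
So every satisfying assignment has B = False.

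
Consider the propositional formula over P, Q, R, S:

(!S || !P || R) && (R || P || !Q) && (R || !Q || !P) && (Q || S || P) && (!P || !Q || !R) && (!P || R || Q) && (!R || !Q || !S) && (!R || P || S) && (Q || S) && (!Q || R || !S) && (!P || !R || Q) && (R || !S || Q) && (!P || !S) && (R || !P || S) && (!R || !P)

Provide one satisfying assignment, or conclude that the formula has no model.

P ↦ false,  Q ↦ false,  R ↦ true,  S ↦ true

Try Q = false.
From the singleton clause (S), S = true.
From the singleton clause (R), R = true.
From the singleton clause (!P), P = false.
All clauses are satisfied.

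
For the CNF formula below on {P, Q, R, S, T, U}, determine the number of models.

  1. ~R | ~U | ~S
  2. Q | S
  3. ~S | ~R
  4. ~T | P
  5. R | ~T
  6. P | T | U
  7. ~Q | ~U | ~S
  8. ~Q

There are 2^6 = 64 truth assignments over (P, Q, R, S, T, U).
Split on T. With T = 1, the clauses containing T are satisfied and ~T drops from the rest; 0 of the 2^5 = 32 assignments to the other variables satisfy what remains.
With T = 0, by the same count on the reduced clause set, 3 assignments work.
(One model: P=F, Q=F, R=F, S=T, T=F, U=T.)
Total: 0 + 3 = 3.

3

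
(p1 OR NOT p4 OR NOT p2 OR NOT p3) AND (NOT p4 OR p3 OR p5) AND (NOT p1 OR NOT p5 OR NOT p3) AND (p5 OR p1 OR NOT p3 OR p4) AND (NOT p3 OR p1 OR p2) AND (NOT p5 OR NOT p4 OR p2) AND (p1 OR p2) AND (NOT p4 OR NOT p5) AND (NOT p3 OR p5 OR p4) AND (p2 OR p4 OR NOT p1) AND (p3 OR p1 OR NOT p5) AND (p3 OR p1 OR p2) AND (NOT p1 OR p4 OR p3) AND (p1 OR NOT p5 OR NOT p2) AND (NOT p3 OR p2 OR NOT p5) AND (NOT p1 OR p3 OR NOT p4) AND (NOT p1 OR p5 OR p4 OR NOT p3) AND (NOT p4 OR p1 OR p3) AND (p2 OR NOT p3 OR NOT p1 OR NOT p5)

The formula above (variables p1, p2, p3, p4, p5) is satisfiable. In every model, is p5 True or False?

Suppose p5 = true.
From the singleton clause (NOT p4), p4 = false.
Branch on p1: set p1 = false.
From the singleton clause (p2), p2 = true.
But (NOT p2) is also a unit clause — contradiction.
Backtrack on p1: now try p1 = true.
From the singleton clause (NOT p3), p3 = false.
But (p3) is also a unit clause — contradiction.
Either choice for p1 ends in contradiction.
So every satisfying assignment has p5 = False.

False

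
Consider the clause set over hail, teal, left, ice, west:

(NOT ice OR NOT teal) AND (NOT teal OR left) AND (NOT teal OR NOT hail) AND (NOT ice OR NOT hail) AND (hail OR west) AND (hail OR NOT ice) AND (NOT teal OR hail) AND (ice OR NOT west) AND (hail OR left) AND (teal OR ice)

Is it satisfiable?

Try ice = false.
From the singleton clause (NOT west), west = false.
From the singleton clause (hail), hail = true.
From the singleton clause (NOT teal), teal = false.
But (teal) is also a unit clause — contradiction.
Undo ice and try ice = true.
From the singleton clause (NOT teal), teal = false.
From the singleton clause (NOT hail), hail = false.
But (hail) is also a unit clause — contradiction.
Either choice for ice ends in contradiction.
No assignment satisfies every clause.

Unsatisfiable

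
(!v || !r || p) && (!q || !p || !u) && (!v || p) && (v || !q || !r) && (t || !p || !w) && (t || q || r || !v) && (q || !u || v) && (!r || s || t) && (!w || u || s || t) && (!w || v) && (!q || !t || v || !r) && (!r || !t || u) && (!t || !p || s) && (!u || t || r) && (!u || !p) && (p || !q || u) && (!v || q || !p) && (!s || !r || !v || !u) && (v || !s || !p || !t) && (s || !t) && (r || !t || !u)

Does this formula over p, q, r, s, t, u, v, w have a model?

Yes

Branch on v: set v = false.
Unit clause (!w) forces w = false.
Branch on q: set q = false.
Unit clause (!u) forces u = false.
Branch on r: set r = false.
Branch on s: set s = true.
Branch on p: set p = true.
Unit clause (!t) forces t = false.
Every clause now holds.
A satisfying assignment: p ↦ true,  q ↦ false,  r ↦ false,  s ↦ true,  t ↦ false,  u ↦ false,  v ↦ false,  w ↦ false.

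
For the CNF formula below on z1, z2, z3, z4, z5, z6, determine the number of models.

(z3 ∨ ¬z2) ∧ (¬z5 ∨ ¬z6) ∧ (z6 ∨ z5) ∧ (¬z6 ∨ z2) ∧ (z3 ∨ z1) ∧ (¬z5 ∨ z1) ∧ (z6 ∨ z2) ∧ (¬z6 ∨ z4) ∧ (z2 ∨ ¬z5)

There are 2^6 = 64 truth assignments over (z1, z2, z3, z4, z5, z6).
Split on z1. With z1 = True, the clauses containing z1 are satisfied and ¬z1 drops from the rest; 3 of the 2^5 = 32 assignments to the other variables satisfy what remains.
With z1 = False, by the same count on the reduced clause set, 1 assignment works.
(One model: z1=F, z2=T, z3=T, z4=T, z5=F, z6=T.)
Total: 3 + 1 = 4.

4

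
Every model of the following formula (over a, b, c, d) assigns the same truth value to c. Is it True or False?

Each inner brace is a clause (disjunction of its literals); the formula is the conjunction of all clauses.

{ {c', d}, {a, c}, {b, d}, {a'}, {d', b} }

Suppose c = 0.
Unit clause (a) forces a = 1.
Now (a') is unsatisfied and unit — conflict.
So every satisfying assignment has c = True.

True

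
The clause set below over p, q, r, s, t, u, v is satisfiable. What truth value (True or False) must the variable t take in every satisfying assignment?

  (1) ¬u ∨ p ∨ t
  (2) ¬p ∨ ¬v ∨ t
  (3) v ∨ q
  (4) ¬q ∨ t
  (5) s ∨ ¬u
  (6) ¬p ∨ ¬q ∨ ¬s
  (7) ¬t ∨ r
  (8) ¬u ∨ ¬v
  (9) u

Suppose t = False.
The clause (¬q) is unit, so q = False.
The clause (v) is unit, so v = True.
The clause (¬p) is unit, so p = False.
The clause (¬u) is unit, so u = False.
But (u) is also a unit clause — contradiction.
So every satisfying assignment has t = True.

True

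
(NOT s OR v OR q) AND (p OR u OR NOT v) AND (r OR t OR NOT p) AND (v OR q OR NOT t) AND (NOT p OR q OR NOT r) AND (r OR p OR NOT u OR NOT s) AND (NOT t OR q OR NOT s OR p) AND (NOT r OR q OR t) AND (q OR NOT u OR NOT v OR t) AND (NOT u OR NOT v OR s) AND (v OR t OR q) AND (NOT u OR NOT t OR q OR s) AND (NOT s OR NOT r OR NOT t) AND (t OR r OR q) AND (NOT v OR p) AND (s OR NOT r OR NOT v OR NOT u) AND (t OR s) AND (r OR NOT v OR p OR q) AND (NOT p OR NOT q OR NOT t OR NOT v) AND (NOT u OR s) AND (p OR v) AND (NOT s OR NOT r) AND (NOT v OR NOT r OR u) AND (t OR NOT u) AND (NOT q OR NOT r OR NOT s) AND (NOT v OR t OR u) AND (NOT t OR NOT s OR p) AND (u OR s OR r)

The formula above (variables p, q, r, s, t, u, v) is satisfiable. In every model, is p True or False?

Suppose p = false.
The clause (NOT v) is unit, so v = false.
But (v) is also a unit clause — contradiction.
So every satisfying assignment has p = True.

True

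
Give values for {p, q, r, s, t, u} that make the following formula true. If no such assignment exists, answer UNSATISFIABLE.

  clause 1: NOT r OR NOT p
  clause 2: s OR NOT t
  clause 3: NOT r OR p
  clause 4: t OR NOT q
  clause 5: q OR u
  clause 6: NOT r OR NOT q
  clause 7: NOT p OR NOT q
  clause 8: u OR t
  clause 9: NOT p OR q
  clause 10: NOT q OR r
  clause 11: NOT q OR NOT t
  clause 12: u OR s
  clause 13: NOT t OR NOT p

p=false, q=false, r=false, s=false, t=false, u=true

Branch on r: set r = false.
The clause (NOT q) is unit, so q = false.
The clause (u) is unit, so u = true.
The clause (NOT p) is unit, so p = false.
Branch on s: set s = false.
The clause (NOT t) is unit, so t = false.
This assignment satisfies each clause.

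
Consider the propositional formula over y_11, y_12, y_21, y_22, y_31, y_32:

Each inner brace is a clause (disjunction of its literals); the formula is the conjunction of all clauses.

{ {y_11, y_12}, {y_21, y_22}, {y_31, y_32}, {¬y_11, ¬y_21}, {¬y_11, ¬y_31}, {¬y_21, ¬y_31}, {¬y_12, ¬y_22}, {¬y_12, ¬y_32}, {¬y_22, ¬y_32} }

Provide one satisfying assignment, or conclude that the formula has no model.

UNSATISFIABLE

Branch on y_11: set y_11 = True.
Unit clause (¬y_21) forces y_21 = False.
Unit clause (y_22) forces y_22 = True.
Unit clause (¬y_31) forces y_31 = False.
Unit clause (y_32) forces y_32 = True.
Now (¬y_32) is unsatisfied and unit — conflict.
That branch fails; take y_11 = False instead.
Unit clause (y_12) forces y_12 = True.
Unit clause (¬y_22) forces y_22 = False.
Unit clause (y_21) forces y_21 = True.
Unit clause (¬y_31) forces y_31 = False.
Unit clause (y_32) forces y_32 = True.
Now (¬y_32) is unsatisfied and unit — conflict.
Either choice for y_11 ends in contradiction.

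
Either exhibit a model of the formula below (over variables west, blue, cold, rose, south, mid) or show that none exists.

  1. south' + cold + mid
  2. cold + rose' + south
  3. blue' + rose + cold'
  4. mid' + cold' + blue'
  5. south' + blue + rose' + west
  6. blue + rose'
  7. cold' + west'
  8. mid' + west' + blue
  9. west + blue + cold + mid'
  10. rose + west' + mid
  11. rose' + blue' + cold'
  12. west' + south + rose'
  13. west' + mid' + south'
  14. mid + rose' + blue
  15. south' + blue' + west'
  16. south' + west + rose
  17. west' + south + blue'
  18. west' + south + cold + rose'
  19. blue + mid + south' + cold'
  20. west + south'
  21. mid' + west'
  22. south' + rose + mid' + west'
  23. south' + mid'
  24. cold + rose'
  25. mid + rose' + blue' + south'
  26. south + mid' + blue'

Case blue = 0:
Unit clause (rose') forces rose = 0.
Case cold = 1:
Unit clause (west') forces west = 0.
Unit clause (south') forces south = 0.
No clause remains; mid is free.

west=0, blue=0, cold=1, rose=0, south=0, mid=1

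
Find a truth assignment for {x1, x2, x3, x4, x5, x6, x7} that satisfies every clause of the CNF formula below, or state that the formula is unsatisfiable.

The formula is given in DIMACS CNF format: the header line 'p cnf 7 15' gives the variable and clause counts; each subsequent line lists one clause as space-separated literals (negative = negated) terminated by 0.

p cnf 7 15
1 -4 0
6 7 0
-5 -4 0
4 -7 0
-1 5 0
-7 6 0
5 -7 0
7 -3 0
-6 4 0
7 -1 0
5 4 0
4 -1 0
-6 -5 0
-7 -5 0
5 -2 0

Case x1 = True:
Unit clause (x5) forces x5 = True.
Unit clause (¬x4) forces x4 = False.
Now (x4) is unsatisfied and unit — conflict.
That branch fails; take x1 = False instead.
Unit clause (¬x4) forces x4 = False.
Unit clause (¬x7) forces x7 = False.
Unit clause (x6) forces x6 = True.
Now (¬x6) is unsatisfied and unit — conflict.
Both values of x1 lead to a conflict.

UNSATISFIABLE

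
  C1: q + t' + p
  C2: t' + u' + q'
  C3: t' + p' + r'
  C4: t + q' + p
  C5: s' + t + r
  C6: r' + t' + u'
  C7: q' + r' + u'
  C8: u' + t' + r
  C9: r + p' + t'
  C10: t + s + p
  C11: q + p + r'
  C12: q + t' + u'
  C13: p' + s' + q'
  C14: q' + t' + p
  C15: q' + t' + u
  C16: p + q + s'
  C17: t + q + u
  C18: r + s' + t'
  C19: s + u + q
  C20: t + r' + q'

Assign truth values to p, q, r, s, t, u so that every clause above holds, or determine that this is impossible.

p=1, q=0, r=0, s=0, t=0, u=1

Branch on q: set q = 0.
Branch on t: set t = 0.
Unit clause (u) forces u = 1.
Branch on s: set s = 0.
Unit clause (p) forces p = 1.
All clauses hold; r can take either value.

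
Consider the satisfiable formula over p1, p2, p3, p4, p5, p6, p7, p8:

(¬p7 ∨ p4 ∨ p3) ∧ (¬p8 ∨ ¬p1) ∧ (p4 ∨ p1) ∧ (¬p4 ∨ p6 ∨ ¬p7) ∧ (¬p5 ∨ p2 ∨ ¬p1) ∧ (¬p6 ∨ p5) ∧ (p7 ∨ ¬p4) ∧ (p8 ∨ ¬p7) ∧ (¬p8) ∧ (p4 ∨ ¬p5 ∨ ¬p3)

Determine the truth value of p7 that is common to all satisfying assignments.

Suppose p7 = True.
From the singleton clause (p8), p8 = True.
Now (¬p8) is unsatisfied and unit — conflict.
So every satisfying assignment has p7 = False.

False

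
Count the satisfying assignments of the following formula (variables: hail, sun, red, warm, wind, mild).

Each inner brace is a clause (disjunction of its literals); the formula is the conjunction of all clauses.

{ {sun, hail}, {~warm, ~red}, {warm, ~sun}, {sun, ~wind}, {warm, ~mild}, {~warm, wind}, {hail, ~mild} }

5

There are 2^6 = 64 truth assignments over (hail, sun, red, warm, wind, mild).
Split on warm. With warm = 1, the clauses containing warm are satisfied and ~warm drops from the rest; 3 of the 2^5 = 32 assignments to the other variables satisfy what remains.
With warm = 0, by the same count on the reduced clause set, 2 assignments work.
(One model: hail=F, sun=T, red=F, warm=T, wind=T, mild=F.)
Total: 3 + 2 = 5.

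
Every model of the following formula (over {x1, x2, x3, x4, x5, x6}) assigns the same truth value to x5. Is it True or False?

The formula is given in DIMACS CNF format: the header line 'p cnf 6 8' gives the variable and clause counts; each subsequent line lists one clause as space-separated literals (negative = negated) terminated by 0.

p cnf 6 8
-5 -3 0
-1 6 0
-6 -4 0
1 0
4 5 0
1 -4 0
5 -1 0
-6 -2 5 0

Suppose x5 = False.
The clause (x1) is unit, so x1 = True.
That conflicts with the unit clause (¬x1).
So every satisfying assignment has x5 = True.

True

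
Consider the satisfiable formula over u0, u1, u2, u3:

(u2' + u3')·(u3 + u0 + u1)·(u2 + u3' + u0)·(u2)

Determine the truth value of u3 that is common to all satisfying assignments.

Suppose u3 = 1.
From the singleton clause (u2'), u2 = 0.
But (u2) is also a unit clause — contradiction.
So every satisfying assignment has u3 = False.

False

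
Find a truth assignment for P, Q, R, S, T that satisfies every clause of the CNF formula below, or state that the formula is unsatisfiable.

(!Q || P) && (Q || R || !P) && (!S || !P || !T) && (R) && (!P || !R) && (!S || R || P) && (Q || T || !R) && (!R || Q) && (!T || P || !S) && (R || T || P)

UNSATISFIABLE

Unit clause (R) forces R = true.
Unit clause (!P) forces P = false.
Unit clause (!Q) forces Q = false.
Now (Q) is unsatisfied and unit — conflict.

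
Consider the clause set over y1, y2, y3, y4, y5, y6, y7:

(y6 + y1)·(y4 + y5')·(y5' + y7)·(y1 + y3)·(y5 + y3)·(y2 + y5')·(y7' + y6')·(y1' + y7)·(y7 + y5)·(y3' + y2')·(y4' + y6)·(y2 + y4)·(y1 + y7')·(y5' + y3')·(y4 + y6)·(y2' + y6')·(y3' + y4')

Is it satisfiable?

Unsatisfiable

Suppose y6 = 1.
(y7') alone gives y7 = 0.
(y5') alone gives y5 = 0.
But (y5) is also a unit clause — contradiction.
Undo y6 and try y6 = 0.
(y1) alone gives y1 = 1.
(y7) alone gives y7 = 1.
(y4') alone gives y4 = 0.
But (y4) is also a unit clause — contradiction.
Neither y6 = 1 nor y6 = 0 works.
No assignment satisfies every clause.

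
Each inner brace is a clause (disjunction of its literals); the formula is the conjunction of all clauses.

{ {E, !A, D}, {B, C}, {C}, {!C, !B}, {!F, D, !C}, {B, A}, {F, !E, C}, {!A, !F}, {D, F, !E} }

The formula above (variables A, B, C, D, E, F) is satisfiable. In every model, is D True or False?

Suppose D = false.
(C) alone gives C = true.
(!B) alone gives B = false.
(!F) alone gives F = false.
(A) alone gives A = true.
(E) alone gives E = true.
Now (!E) is unsatisfied and unit — conflict.
So every satisfying assignment has D = True.

True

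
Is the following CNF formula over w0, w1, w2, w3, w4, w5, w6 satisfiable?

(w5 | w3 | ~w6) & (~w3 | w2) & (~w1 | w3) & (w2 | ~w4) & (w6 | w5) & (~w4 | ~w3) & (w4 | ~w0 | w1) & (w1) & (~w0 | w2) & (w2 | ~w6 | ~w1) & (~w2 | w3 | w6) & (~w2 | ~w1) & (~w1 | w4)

No

From the singleton clause (w1), w1 = 1.
From the singleton clause (w3), w3 = 1.
From the singleton clause (w2), w2 = 1.
But (~w2) is also a unit clause — contradiction.
No assignment satisfies every clause.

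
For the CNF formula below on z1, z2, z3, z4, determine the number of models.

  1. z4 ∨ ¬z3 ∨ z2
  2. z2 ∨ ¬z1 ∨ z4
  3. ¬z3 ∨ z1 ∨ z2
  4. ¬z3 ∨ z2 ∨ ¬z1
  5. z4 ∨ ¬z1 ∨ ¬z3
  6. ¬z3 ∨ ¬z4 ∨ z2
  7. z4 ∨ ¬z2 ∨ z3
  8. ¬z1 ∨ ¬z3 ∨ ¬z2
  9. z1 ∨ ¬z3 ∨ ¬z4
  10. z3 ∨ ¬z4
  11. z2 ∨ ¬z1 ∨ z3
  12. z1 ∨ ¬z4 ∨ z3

2

There are 2^4 = 16 truth assignments over (z1, z2, z3, z4).
Split on z3. With z3 = True, the clauses containing z3 are satisfied and ¬z3 drops from the rest; 1 of the 2^3 = 8 assignments to the other variables satisfy what remains.
With z3 = False, by the same count on the reduced clause set, 1 assignment works.
(One model: z1=F, z2=F, z3=F, z4=F.)
Total: 1 + 1 = 2.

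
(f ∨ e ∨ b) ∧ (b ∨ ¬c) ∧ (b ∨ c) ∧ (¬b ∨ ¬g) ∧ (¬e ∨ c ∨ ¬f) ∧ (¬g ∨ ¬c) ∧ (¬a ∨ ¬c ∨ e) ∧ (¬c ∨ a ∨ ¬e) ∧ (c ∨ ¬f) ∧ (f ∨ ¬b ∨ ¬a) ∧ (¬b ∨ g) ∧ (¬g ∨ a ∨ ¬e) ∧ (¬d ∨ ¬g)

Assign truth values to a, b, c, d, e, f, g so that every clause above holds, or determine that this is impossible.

Suppose b = True.
Unit clause (¬g) forces g = False.
Now (g) is unsatisfied and unit — conflict.
So b must be the other value — set b = False.
Unit clause (¬c) forces c = False.
Now (c) is unsatisfied and unit — conflict.
Neither b = True nor b = False works.

UNSATISFIABLE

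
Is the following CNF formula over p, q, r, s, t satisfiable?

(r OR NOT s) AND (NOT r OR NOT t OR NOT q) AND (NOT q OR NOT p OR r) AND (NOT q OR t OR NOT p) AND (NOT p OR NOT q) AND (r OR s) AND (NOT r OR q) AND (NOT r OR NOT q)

Try r = true.
The clause (q) is unit, so q = true.
Now (NOT q) is unsatisfied and unit — conflict.
Backtrack on r: now try r = false.
The clause (NOT s) is unit, so s = false.
Now (s) is unsatisfied and unit — conflict.
Neither r = true nor r = false works.
No assignment satisfies every clause.

No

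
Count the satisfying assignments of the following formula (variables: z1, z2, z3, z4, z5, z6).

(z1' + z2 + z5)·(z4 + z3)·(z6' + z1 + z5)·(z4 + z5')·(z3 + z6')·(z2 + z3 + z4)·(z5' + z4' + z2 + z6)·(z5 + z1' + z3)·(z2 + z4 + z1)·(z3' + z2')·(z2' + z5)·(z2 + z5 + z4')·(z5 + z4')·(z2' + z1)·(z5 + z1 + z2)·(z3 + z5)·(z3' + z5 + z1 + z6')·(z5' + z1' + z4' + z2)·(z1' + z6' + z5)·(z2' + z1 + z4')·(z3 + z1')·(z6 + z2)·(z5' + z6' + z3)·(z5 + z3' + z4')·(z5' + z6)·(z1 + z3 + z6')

There are 2^6 = 64 truth assignments over (z1, z2, z3, z4, z5, z6).
Split on z1. With z1 = 1, the clauses containing z1 are satisfied and z1' drops from the rest; 0 of the 2^5 = 32 assignments to the other variables satisfy what remains.
With z1 = 0, by the same count on the reduced clause set, 1 assignment works.
(One model: z1=F, z2=F, z3=T, z4=T, z5=T, z6=T.)
Total: 0 + 1 = 1.

1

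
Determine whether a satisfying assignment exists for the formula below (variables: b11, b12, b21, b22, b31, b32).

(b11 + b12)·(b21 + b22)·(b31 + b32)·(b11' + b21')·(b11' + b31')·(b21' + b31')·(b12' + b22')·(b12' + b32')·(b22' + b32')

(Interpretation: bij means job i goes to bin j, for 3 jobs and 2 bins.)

Unsatisfiable

Suppose b11 = 1.
Unit clause (b21') forces b21 = 0.
Unit clause (b22) forces b22 = 1.
Unit clause (b31') forces b31 = 0.
Unit clause (b32) forces b32 = 1.
Now (b32') is unsatisfied and unit — conflict.
So b11 must be the other value — set b11 = 0.
Unit clause (b12) forces b12 = 1.
Unit clause (b22') forces b22 = 0.
Unit clause (b21) forces b21 = 1.
Unit clause (b31') forces b31 = 0.
Unit clause (b32) forces b32 = 1.
Now (b32') is unsatisfied and unit — conflict.
Either choice for b11 ends in contradiction.
No assignment satisfies every clause.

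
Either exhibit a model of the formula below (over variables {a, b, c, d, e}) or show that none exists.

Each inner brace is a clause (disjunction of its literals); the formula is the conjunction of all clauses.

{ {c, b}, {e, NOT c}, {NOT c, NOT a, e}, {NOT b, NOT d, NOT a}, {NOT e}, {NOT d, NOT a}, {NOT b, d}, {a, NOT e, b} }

Unit clause (NOT e) forces e = false.
Unit clause (NOT c) forces c = false.
Unit clause (b) forces b = true.
Unit clause (d) forces d = true.
Unit clause (NOT a) forces a = false.
Every clause now holds.

a ↦ false, b ↦ true, c ↦ false, d ↦ true, e ↦ false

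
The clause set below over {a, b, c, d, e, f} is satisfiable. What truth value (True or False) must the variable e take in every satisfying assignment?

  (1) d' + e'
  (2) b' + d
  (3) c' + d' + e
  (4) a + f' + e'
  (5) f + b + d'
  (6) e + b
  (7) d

Suppose e = 1.
(d') alone gives d = 0.
Now (d) is unsatisfied and unit — conflict.
So every satisfying assignment has e = False.

False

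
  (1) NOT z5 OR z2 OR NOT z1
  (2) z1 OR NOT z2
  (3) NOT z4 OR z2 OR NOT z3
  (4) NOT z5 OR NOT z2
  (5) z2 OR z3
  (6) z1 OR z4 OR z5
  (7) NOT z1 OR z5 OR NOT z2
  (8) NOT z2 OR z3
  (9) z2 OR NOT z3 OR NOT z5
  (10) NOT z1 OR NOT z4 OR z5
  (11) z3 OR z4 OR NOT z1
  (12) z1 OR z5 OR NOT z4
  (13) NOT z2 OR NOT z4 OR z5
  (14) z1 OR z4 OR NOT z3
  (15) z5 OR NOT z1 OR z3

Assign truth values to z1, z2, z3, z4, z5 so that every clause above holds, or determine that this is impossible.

z1=true,  z2=false,  z3=true,  z4=false,  z5=false

Branch on z1: set z1 = true.
Branch on z5: set z5 = false.
(NOT z2) alone gives z2 = false.
(z3) alone gives z3 = true.
(NOT z4) alone gives z4 = false.
All clauses are satisfied.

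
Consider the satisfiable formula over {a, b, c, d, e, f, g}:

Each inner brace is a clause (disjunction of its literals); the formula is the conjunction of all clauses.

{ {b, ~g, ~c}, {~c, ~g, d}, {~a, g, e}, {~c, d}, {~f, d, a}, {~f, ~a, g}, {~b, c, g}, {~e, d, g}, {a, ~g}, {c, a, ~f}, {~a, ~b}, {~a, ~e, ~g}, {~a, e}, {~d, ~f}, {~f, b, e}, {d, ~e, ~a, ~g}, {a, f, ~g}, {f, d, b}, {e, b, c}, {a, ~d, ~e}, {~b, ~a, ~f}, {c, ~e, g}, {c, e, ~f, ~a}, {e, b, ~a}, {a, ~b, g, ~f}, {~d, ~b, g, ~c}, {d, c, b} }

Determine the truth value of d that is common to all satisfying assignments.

Suppose d = 0.
(~c) alone gives c = 0.
(b) alone gives b = 1.
(g) alone gives g = 1.
(a) alone gives a = 1.
That conflicts with the unit clause (~a).
So every satisfying assignment has d = True.

True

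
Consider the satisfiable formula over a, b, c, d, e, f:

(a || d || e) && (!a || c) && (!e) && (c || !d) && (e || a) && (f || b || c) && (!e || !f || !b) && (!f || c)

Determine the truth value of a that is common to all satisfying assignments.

True

Suppose a = false.
The clause (!e) is unit, so e = false.
But (e) is also a unit clause — contradiction.
So every satisfying assignment has a = True.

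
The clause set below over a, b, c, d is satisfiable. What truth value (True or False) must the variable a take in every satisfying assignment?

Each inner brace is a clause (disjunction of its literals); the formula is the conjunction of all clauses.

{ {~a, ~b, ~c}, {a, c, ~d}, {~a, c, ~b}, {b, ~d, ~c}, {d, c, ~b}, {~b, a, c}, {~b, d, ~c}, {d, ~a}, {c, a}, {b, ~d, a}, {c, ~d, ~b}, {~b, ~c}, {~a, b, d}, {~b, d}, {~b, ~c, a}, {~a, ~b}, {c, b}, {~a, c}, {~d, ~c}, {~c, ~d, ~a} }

False

Suppose a = 1.
Unit clause (d) forces d = 1.
Unit clause (~b) forces b = 0.
Unit clause (~c) forces c = 0.
Now (c) is unsatisfied and unit — conflict.
So every satisfying assignment has a = False.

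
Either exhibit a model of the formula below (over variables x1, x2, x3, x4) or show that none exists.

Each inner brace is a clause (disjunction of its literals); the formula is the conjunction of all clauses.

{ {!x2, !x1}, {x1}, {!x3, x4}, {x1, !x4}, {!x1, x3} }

x1=true,  x2=false,  x3=true,  x4=true

The clause (x1) is unit, so x1 = true.
The clause (!x2) is unit, so x2 = false.
The clause (x3) is unit, so x3 = true.
The clause (x4) is unit, so x4 = true.
This assignment satisfies each clause.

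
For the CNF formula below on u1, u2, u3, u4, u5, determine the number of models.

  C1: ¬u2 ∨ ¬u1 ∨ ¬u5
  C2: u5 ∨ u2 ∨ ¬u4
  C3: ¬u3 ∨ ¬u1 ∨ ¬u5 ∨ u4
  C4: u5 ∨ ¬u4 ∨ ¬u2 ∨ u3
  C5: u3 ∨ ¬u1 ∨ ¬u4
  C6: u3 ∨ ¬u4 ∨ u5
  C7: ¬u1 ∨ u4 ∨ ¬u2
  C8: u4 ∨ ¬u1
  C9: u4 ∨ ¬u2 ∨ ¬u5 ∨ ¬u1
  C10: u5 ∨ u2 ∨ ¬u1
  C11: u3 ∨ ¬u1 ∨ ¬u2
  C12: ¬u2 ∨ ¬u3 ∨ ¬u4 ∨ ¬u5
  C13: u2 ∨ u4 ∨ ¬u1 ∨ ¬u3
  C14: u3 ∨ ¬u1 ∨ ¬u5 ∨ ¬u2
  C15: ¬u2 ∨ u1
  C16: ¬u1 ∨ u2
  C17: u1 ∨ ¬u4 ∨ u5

There are 2^5 = 32 truth assignments over (u1, u2, u3, u4, u5).
Split on u1. With u1 = True, the clauses containing u1 are satisfied and ¬u1 drops from the rest; 1 of the 2^4 = 16 assignments to the other variables satisfy what remains.
With u1 = False, by the same count on the reduced clause set, 6 assignments work.
Total: 1 + 6 = 7.

7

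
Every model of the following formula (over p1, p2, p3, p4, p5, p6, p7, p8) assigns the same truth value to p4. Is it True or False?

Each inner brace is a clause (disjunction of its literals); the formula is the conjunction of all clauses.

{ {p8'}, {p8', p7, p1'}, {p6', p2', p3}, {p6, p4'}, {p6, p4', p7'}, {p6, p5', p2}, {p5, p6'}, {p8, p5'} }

False

Suppose p4 = 1.
Unit clause (p8') forces p8 = 0.
Unit clause (p6) forces p6 = 1.
Unit clause (p5) forces p5 = 1.
But (p5') is also a unit clause — contradiction.
So every satisfying assignment has p4 = False.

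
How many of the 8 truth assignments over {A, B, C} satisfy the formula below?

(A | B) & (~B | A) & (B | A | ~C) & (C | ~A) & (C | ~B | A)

2

There are 2^3 = 8 truth assignments over (A, B, C).
Check each against the 5 clauses (columns in the order A, B, C):
  F F F  ✗ fails (A | B)
  F F T  ✗ fails (A | B)
  F T F  ✗ fails (~B | A)
  F T T  ✗ fails (~B | A)
  T F F  ✗ fails (C | ~A)
  T F T  ✓ satisfies all
  T T F  ✗ fails (C | ~A)
  T T T  ✓ satisfies all
2 of the 8 rows are models.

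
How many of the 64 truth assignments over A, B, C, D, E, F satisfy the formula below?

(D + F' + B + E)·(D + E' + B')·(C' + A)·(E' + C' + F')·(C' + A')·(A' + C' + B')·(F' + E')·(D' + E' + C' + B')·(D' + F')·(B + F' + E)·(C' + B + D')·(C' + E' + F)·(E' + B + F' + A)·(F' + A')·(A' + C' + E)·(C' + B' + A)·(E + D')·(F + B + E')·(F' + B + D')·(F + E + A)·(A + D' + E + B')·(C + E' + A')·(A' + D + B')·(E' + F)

There are 2^6 = 64 truth assignments over (A, B, C, D, E, F).
Split on C. With C = 1, the clauses containing C are satisfied and C' drops from the rest; 0 of the 2^5 = 32 assignments to the other variables satisfy what remains.
With C = 0, by the same count on the reduced clause set, 2 assignments work.
Total: 0 + 2 = 2.

2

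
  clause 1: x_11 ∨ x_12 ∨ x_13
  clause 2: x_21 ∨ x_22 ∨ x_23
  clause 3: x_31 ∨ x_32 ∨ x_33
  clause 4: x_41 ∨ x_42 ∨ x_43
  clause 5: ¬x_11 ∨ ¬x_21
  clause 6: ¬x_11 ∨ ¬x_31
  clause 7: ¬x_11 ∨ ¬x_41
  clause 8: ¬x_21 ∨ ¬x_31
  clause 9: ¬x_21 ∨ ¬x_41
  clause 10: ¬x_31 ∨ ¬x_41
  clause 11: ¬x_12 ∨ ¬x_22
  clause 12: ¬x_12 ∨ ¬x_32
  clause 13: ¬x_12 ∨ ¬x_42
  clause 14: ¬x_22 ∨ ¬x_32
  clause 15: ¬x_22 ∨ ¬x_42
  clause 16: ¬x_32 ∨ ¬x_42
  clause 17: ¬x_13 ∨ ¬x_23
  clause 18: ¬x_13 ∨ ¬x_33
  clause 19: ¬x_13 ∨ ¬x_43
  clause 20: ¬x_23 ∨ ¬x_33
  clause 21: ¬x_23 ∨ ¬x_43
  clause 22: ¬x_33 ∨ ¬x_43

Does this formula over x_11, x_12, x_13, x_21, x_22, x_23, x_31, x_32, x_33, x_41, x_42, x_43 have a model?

Unsatisfiable

Suppose x_11 = False.
Suppose x_12 = True.
Unit clause (¬x_22) forces x_22 = False.
Unit clause (¬x_32) forces x_32 = False.
Unit clause (¬x_42) forces x_42 = False.
Suppose x_21 = True.
Unit clause (¬x_31) forces x_31 = False.
Unit clause (x_33) forces x_33 = True.
Unit clause (¬x_41) forces x_41 = False.
Unit clause (x_43) forces x_43 = True.
But (¬x_43) is also a unit clause — contradiction.
Backtrack on x_21: now try x_21 = False.
Unit clause (x_23) forces x_23 = True.
Unit clause (¬x_13) forces x_13 = False.
Unit clause (¬x_33) forces x_33 = False.
Unit clause (x_31) forces x_31 = True.
Unit clause (¬x_41) forces x_41 = False.
Unit clause (x_43) forces x_43 = True.
But (¬x_43) is also a unit clause — contradiction.
Both values of x_21 lead to a conflict.
Backtrack on x_12: now try x_12 = False.
Unit clause (x_13) forces x_13 = True.
Unit clause (¬x_23) forces x_23 = False.
Unit clause (¬x_33) forces x_33 = False.
Unit clause (¬x_43) forces x_43 = False.
Suppose x_21 = True.
Unit clause (¬x_31) forces x_31 = False.
Unit clause (x_32) forces x_32 = True.
Unit clause (¬x_41) forces x_41 = False.
Unit clause (x_42) forces x_42 = True.
But (¬x_42) is also a unit clause — contradiction.
Backtrack on x_21: now try x_21 = False.
Unit clause (x_22) forces x_22 = True.
Unit clause (¬x_32) forces x_32 = False.
Unit clause (x_31) forces x_31 = True.
Unit clause (¬x_41) forces x_41 = False.
Unit clause (x_42) forces x_42 = True.
But (¬x_42) is also a unit clause — contradiction.
Both values of x_21 lead to a conflict.
Both values of x_12 lead to a conflict.
Backtrack on x_11: now try x_11 = True.
Unit clause (¬x_21) forces x_21 = False.
Unit clause (¬x_31) forces x_31 = False.
Unit clause (¬x_41) forces x_41 = False.
Suppose x_22 = True.
Unit clause (¬x_12) forces x_12 = False.
Unit clause (¬x_32) forces x_32 = False.
Unit clause (x_33) forces x_33 = True.
Unit clause (¬x_42) forces x_42 = False.
Unit clause (x_43) forces x_43 = True.
But (¬x_43) is also a unit clause — contradiction.
Backtrack on x_22: now try x_22 = False.
Unit clause (x_23) forces x_23 = True.
Unit clause (¬x_13) forces x_13 = False.
Unit clause (¬x_33) forces x_33 = False.
Unit clause (x_32) forces x_32 = True.
Unit clause (¬x_12) forces x_12 = False.
Unit clause (¬x_42) forces x_42 = False.
Unit clause (x_43) forces x_43 = True.
But (¬x_43) is also a unit clause — contradiction.
Both values of x_22 lead to a conflict.
Both values of x_11 lead to a conflict.
No assignment satisfies every clause.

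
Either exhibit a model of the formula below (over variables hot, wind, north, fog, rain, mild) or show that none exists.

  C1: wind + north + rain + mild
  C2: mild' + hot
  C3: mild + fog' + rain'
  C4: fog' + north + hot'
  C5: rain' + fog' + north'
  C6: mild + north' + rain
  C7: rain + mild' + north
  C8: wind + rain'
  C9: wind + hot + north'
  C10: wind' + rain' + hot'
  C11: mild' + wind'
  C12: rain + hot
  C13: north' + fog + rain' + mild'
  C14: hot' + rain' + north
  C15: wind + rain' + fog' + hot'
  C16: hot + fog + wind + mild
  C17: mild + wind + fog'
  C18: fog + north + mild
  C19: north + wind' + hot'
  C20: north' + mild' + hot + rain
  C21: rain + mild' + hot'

Suppose mild = 0.
Suppose fog = 0.
Unit clause (north) forces north = 1.
Unit clause (rain) forces rain = 1.
Unit clause (wind) forces wind = 1.
Unit clause (hot') forces hot = 0.
Every clause now holds.

hot ↦ 0,  wind ↦ 1,  north ↦ 1,  fog ↦ 0,  rain ↦ 1,  mild ↦ 0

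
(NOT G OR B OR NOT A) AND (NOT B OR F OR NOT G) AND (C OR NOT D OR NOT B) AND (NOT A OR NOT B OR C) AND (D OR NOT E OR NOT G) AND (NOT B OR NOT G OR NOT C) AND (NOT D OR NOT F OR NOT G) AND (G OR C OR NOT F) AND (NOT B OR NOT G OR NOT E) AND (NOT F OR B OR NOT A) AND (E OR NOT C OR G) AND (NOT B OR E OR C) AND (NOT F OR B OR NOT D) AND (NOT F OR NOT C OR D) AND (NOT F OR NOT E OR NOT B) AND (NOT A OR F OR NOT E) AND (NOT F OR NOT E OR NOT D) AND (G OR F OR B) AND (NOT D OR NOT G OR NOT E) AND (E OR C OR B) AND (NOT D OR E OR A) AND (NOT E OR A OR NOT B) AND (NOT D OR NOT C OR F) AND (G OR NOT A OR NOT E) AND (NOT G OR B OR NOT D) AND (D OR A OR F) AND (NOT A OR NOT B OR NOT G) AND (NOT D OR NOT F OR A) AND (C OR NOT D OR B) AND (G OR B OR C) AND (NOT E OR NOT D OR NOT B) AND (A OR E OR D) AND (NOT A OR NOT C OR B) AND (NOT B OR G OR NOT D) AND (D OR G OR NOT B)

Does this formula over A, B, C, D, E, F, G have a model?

No

Case G = false:
Case C = true:
Unit clause (E) forces E = true.
Unit clause (NOT A) forces A = false.
Unit clause (NOT B) forces B = false.
Unit clause (F) forces F = true.
Unit clause (NOT D) forces D = false.
That conflicts with the unit clause (D).
Undo C and try C = false.
Unit clause (NOT F) forces F = false.
Unit clause (B) forces B = true.
Unit clause (NOT D) forces D = false.
That conflicts with the unit clause (D).
Either choice for C ends in contradiction.
Undo G and try G = true.
Case B = true:
Unit clause (F) forces F = true.
Unit clause (NOT C) forces C = false.
Unit clause (NOT D) forces D = false.
Unit clause (NOT A) forces A = false.
Unit clause (NOT E) forces E = false.
That conflicts with the unit clause (E).
Undo B and try B = false.
Unit clause (NOT A) forces A = false.
Unit clause (NOT D) forces D = false.
Unit clause (NOT E) forces E = false.
That conflicts with the unit clause (E).
Either choice for B ends in contradiction.
Either choice for G ends in contradiction.
No assignment satisfies every clause.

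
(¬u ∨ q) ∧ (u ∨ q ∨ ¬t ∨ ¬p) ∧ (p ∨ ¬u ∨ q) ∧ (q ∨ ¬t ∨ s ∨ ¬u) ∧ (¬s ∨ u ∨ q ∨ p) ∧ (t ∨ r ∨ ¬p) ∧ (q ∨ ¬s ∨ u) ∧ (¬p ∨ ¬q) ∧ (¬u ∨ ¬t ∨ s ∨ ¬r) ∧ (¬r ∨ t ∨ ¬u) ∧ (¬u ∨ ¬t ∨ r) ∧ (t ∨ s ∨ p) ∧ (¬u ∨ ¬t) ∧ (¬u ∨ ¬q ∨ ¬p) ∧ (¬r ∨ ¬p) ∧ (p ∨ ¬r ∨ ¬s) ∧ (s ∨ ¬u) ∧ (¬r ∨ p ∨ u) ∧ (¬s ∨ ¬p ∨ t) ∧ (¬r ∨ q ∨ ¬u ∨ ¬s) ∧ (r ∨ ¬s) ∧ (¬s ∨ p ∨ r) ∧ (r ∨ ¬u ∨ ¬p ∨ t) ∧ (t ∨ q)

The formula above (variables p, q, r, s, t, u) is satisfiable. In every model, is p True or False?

False

Suppose p = True.
From the singleton clause (¬q), q = False.
From the singleton clause (¬u), u = False.
From the singleton clause (¬t), t = False.
Now (t) is unsatisfied and unit — conflict.
So every satisfying assignment has p = False.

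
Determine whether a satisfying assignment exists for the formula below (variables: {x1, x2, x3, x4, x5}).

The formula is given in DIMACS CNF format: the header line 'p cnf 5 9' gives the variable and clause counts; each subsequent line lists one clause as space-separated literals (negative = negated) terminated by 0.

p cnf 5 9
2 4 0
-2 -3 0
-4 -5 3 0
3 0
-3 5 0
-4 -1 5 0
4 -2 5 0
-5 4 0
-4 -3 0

No, unsatisfiable

(x3) alone gives x3 = True.
(¬x2) alone gives x2 = False.
(x4) alone gives x4 = True.
That conflicts with the unit clause (¬x4).
No assignment satisfies every clause.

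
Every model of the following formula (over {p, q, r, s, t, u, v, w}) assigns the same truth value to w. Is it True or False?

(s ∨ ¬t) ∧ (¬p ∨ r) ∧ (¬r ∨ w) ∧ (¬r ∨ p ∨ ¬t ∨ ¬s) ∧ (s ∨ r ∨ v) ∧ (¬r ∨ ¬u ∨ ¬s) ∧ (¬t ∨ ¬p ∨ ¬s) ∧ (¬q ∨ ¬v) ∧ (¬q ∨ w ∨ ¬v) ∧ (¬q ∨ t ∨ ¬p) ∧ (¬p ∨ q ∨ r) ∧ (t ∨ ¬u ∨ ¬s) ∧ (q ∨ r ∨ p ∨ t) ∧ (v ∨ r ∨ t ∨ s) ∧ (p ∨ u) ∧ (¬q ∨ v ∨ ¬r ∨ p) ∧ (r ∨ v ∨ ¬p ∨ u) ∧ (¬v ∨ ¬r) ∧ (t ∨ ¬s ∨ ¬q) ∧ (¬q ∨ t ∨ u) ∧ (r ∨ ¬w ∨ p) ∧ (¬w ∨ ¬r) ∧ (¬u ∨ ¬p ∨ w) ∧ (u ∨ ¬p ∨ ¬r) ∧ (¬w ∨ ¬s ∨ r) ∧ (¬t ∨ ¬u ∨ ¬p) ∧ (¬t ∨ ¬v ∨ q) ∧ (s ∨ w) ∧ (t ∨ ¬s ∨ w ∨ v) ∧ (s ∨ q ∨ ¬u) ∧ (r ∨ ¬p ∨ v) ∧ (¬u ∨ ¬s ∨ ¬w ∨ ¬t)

Suppose w = True.
Unit clause (¬r) forces r = False.
Unit clause (¬p) forces p = False.
That conflicts with the unit clause (p).
So every satisfying assignment has w = False.

False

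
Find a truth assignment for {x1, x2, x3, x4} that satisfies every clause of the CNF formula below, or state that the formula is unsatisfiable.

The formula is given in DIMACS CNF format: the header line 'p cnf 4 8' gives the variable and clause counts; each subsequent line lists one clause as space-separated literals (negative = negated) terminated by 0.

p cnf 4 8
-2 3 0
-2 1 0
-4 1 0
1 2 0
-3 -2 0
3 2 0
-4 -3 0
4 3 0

x1=True,  x2=False,  x3=True,  x4=False

Branch on x2: set x2 = False.
(x1) alone gives x1 = True.
(x3) alone gives x3 = True.
(¬x4) alone gives x4 = False.
Every clause now holds.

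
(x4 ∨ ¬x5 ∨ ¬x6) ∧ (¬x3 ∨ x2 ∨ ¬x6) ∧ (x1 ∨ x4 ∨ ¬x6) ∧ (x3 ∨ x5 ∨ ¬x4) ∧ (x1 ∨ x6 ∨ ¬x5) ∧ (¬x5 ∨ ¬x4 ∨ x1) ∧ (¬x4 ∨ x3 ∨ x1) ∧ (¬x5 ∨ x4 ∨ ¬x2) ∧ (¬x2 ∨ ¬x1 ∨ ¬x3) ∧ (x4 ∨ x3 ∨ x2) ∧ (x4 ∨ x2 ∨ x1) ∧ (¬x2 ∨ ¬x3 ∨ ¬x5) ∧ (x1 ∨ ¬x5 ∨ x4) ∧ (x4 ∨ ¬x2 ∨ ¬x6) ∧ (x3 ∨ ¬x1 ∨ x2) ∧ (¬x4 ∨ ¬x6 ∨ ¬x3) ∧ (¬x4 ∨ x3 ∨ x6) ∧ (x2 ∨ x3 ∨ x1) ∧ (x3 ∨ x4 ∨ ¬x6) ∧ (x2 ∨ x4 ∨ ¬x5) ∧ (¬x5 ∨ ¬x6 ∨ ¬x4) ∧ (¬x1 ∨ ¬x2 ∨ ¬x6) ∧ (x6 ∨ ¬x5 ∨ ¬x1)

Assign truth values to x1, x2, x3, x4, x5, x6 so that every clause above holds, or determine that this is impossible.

Case x4 = False:
Case x5 = False:
Case x1 = False:
The clause (¬x6) is unit, so x6 = False.
The clause (x2) is unit, so x2 = True.
No clause remains; x3 is free.

x1: False,  x2: True,  x3: True,  x4: False,  x5: False,  x6: False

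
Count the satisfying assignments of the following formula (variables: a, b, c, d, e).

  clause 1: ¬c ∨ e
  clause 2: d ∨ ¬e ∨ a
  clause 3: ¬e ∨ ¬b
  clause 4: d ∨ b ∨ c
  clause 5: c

There are 2^5 = 32 truth assignments over (a, b, c, d, e).
Split on e. With e = True, the clauses containing e are satisfied and ¬e drops from the rest; 3 of the 2^4 = 16 assignments to the other variables satisfy what remains.
With e = False, by the same count on the reduced clause set, 0 assignments work.
(One model: a=F, b=F, c=T, d=T, e=T.)
Total: 3 + 0 = 3.

3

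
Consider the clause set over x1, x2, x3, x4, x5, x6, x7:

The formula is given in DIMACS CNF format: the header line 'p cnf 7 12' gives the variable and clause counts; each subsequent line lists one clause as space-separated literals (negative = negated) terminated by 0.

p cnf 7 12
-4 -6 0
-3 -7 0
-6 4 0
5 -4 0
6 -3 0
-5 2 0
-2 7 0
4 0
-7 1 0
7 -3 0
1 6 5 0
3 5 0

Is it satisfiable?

Yes, satisfiable

The clause (x4) is unit, so x4 = True.
The clause (¬x6) is unit, so x6 = False.
The clause (x5) is unit, so x5 = True.
The clause (¬x3) is unit, so x3 = False.
The clause (x2) is unit, so x2 = True.
The clause (x7) is unit, so x7 = True.
The clause (x1) is unit, so x1 = True.
All clauses are satisfied.
A satisfying assignment: x1=True,  x2=True,  x3=False,  x4=True,  x5=True,  x6=False,  x7=True.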